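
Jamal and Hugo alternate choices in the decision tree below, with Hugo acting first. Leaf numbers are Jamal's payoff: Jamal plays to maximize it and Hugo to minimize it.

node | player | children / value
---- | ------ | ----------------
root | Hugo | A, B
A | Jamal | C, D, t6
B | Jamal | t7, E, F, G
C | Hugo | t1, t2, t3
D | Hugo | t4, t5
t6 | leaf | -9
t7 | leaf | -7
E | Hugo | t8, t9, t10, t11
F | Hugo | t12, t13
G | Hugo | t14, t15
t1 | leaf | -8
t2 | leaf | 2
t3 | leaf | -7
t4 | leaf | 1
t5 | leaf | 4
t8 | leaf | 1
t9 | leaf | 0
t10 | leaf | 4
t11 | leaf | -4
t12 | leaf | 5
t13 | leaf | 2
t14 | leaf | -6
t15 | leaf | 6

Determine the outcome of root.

C (Hugo): min(-8, 2, -7) = -8
D (Hugo): min(1, 4) = 1
A (Jamal): max(-8, 1, -9) = 1
E (Hugo): min(1, 0, 4, -4) = -4
F (Hugo): min(5, 2) = 2
G (Hugo): min(-6, 6) = -6
B (Jamal): max(-7, -4, 2, -6) = 2
root (Hugo): min(1, 2) = 1

1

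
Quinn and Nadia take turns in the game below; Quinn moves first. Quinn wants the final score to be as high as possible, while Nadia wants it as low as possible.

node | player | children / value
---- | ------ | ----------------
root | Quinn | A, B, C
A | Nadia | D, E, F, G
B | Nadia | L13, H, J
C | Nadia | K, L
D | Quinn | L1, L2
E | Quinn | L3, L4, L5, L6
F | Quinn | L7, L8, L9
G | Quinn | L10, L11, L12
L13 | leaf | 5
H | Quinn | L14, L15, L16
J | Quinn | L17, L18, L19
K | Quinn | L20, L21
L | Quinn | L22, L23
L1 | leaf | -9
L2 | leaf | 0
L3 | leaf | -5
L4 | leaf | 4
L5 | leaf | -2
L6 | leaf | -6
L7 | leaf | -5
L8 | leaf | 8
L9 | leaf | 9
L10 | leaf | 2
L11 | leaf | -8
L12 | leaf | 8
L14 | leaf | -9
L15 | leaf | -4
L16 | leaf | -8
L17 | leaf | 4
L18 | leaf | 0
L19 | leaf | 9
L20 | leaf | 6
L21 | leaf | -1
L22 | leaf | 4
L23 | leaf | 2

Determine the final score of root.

4

D (Quinn): max(-9, 0) = 0
E (Quinn): max(-5, 4, -2, -6) = 4
F (Quinn): max(-5, 8, 9) = 9
G (Quinn): max(2, -8, 8) = 8
A (Nadia): min(0, 4, 9, 8) = 0
H (Quinn): max(-9, -4, -8) = -4
J (Quinn): max(4, 0, 9) = 9
B (Nadia): min(5, -4, 9) = -4
K (Quinn): max(6, -1) = 6
L (Quinn): max(4, 2) = 4
C (Nadia): min(6, 4) = 4
root (Quinn): max(0, -4, 4) = 4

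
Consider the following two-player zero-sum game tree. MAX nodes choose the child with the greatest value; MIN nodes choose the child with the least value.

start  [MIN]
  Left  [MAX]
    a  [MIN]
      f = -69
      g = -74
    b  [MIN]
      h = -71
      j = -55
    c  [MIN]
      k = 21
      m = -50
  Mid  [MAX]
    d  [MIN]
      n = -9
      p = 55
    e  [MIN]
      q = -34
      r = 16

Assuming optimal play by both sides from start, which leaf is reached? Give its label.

m

a (MIN): min(-69, -74) = -74
b (MIN): min(-71, -55) = -71
c (MIN): min(21, -50) = -50
Left (MAX): max(-74, -71, -50) = -50
d (MIN): min(-9, 55) = -9
e (MIN): min(-34, 16) = -34
Mid (MAX): max(-9, -34) = -9
start (MIN): min(-50, -9) = -50
At start, MIN picks Left (lowest: -50).
At Left, MAX picks c (highest: -50).
At c, MIN picks m (lowest: -50).
Terminal value -50.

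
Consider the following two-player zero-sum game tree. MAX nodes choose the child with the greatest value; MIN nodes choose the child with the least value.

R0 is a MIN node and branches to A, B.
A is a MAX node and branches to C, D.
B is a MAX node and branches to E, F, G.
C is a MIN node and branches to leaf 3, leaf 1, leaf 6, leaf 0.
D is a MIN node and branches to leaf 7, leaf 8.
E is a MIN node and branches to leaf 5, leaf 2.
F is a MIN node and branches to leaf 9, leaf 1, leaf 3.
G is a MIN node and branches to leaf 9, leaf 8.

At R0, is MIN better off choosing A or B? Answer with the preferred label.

C (MIN): min(3, 1, 6, 0) = 0
D (MIN): min(7, 8) = 7
A (MAX): max(0, 7) = 7
E (MIN): min(5, 2) = 2
F (MIN): min(9, 1, 3) = 1
G (MIN): min(9, 8) = 8
B (MAX): max(2, 1, 8) = 8
MIN prefers the lower value; A=7, B=8. A is better since 7 < 8.

A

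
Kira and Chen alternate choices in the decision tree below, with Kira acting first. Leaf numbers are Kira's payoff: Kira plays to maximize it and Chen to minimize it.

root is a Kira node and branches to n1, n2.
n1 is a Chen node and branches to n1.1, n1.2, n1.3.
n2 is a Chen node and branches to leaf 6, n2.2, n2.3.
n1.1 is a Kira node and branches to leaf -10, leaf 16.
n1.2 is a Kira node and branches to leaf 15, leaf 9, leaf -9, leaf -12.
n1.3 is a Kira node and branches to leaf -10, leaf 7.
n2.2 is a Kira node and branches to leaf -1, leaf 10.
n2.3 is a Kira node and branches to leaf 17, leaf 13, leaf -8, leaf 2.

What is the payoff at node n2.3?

n2.3 (Kira): max(17, 13, -8, 2) = 17

17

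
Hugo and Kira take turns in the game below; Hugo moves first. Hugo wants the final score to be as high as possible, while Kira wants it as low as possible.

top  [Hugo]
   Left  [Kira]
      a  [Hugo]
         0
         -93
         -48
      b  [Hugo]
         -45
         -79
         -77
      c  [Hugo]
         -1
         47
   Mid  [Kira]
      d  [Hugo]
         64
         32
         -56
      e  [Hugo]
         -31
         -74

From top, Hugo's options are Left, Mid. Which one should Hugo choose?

Mid

a (Hugo): max(0, -93, -48) = 0
b (Hugo): max(-45, -79, -77) = -45
c (Hugo): max(-1, 47) = 47
Left (Kira): min(0, -45, 47) = -45
d (Hugo): max(64, 32, -56) = 64
e (Hugo): max(-31, -74) = -31
Mid (Kira): min(64, -31) = -31
top (Hugo): max(-45, -31) = -31
Hugo at top wants the highest of {Left=-45, Mid=-31}, so chooses Mid.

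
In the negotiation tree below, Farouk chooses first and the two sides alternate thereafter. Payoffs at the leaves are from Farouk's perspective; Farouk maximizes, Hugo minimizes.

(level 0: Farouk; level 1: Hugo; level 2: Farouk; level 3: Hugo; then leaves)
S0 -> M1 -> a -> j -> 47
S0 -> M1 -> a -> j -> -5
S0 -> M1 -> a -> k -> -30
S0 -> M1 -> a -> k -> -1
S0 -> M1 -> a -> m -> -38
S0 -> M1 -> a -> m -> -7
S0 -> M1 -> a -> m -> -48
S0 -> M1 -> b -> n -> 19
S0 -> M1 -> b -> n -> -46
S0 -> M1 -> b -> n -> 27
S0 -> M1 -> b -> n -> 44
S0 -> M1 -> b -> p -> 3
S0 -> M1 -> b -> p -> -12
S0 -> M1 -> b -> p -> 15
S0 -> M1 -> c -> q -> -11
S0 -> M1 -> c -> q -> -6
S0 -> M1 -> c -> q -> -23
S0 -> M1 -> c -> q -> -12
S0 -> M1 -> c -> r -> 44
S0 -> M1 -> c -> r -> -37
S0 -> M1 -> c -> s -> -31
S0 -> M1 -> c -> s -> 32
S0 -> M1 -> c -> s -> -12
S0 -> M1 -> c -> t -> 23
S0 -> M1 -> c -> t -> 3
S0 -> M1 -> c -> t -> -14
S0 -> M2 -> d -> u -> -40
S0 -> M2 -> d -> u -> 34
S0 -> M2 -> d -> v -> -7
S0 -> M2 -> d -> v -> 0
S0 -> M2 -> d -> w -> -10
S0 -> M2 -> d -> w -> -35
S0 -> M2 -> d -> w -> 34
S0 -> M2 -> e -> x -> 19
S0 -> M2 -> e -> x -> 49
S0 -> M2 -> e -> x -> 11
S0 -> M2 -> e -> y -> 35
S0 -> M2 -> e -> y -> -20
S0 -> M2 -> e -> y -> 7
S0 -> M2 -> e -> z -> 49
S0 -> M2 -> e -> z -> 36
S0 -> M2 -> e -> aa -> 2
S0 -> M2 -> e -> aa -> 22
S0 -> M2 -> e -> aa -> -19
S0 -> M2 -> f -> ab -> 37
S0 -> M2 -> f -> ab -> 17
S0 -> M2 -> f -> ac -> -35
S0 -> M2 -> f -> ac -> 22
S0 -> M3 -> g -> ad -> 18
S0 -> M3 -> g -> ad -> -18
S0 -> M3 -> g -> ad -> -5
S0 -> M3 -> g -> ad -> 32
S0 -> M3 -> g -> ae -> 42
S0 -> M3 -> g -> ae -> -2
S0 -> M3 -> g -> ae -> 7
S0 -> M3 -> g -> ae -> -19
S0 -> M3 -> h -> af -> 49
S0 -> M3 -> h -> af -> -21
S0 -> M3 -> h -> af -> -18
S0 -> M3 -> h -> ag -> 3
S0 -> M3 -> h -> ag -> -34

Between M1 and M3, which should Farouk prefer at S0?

j (Hugo): min(47, -5) = -5
k (Hugo): min(-30, -1) = -30
m (Hugo): min(-38, -7, -48) = -48
a (Farouk): max(-5, -30, -48) = -5
n (Hugo): min(19, -46, 27, 44) = -46
p (Hugo): min(3, -12, 15) = -12
b (Farouk): max(-46, -12) = -12
q (Hugo): min(-11, -6, -23, -12) = -23
r (Hugo): min(44, -37) = -37
s (Hugo): min(-31, 32, -12) = -31
t (Hugo): min(23, 3, -14) = -14
c (Farouk): max(-23, -37, -31, -14) = -14
M1 (Hugo): min(-5, -12, -14) = -14
ad (Hugo): min(18, -18, -5, 32) = -18
ae (Hugo): min(42, -2, 7, -19) = -19
g (Farouk): max(-18, -19) = -18
af (Hugo): min(49, -21, -18) = -21
ag (Hugo): min(3, -34) = -34
h (Farouk): max(-21, -34) = -21
M3 (Hugo): min(-18, -21) = -21
Farouk prefers the higher value; M1=-14, M3=-21. M1 is better since -14 > -21.

M1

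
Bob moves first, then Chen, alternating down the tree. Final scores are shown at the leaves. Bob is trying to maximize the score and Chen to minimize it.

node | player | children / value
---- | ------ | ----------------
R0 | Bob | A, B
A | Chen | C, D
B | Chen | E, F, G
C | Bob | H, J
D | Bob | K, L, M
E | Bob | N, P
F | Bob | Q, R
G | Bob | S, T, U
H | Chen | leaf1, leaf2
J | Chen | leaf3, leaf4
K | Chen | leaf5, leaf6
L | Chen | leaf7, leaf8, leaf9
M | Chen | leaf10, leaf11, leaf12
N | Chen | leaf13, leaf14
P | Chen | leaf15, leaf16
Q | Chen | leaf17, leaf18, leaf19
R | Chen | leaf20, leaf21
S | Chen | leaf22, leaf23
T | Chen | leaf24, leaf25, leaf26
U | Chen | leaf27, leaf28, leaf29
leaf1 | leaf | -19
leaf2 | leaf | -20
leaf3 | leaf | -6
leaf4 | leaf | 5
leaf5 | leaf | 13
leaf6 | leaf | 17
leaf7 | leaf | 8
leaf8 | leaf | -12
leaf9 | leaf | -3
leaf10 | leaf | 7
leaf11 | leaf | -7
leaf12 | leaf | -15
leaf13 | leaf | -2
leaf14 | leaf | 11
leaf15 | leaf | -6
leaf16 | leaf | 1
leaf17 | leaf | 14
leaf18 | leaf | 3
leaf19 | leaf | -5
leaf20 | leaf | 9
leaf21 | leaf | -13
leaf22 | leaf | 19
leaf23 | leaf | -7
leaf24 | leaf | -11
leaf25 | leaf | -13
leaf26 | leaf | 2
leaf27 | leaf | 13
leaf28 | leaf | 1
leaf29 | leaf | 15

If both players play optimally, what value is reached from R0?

H (Chen): min(-19, -20) = -20
J (Chen): min(-6, 5) = -6
C (Bob): max(-20, -6) = -6
K (Chen): min(13, 17) = 13
L (Chen): min(8, -12, -3) = -12
M (Chen): min(7, -7, -15) = -15
D (Bob): max(13, -12, -15) = 13
A (Chen): min(-6, 13) = -6
N (Chen): min(-2, 11) = -2
P (Chen): min(-6, 1) = -6
E (Bob): max(-2, -6) = -2
Q (Chen): min(14, 3, -5) = -5
R (Chen): min(9, -13) = -13
F (Bob): max(-5, -13) = -5
S (Chen): min(19, -7) = -7
T (Chen): min(-11, -13, 2) = -13
U (Chen): min(13, 1, 15) = 1
G (Bob): max(-7, -13, 1) = 1
B (Chen): min(-2, -5, 1) = -5
R0 (Bob): max(-6, -5) = -5

-5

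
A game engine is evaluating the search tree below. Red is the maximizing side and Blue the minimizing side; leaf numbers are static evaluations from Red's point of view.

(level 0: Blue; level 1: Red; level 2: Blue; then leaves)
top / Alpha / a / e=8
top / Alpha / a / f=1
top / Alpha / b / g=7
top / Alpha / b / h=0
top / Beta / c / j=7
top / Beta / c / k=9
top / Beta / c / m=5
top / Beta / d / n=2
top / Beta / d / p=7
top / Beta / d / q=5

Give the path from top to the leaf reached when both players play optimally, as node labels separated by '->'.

a (Blue): min(8, 1) = 1
b (Blue): min(7, 0) = 0
Alpha (Red): max(1, 0) = 1
c (Blue): min(7, 9, 5) = 5
d (Blue): min(2, 7, 5) = 2
Beta (Red): max(5, 2) = 5
top (Blue): min(1, 5) = 1
At top, Blue picks Alpha (lowest: 1).
At Alpha, Red picks a (highest: 1).
At a, Blue picks f (lowest: 1).
Terminal value 1.

top -> Alpha -> a -> f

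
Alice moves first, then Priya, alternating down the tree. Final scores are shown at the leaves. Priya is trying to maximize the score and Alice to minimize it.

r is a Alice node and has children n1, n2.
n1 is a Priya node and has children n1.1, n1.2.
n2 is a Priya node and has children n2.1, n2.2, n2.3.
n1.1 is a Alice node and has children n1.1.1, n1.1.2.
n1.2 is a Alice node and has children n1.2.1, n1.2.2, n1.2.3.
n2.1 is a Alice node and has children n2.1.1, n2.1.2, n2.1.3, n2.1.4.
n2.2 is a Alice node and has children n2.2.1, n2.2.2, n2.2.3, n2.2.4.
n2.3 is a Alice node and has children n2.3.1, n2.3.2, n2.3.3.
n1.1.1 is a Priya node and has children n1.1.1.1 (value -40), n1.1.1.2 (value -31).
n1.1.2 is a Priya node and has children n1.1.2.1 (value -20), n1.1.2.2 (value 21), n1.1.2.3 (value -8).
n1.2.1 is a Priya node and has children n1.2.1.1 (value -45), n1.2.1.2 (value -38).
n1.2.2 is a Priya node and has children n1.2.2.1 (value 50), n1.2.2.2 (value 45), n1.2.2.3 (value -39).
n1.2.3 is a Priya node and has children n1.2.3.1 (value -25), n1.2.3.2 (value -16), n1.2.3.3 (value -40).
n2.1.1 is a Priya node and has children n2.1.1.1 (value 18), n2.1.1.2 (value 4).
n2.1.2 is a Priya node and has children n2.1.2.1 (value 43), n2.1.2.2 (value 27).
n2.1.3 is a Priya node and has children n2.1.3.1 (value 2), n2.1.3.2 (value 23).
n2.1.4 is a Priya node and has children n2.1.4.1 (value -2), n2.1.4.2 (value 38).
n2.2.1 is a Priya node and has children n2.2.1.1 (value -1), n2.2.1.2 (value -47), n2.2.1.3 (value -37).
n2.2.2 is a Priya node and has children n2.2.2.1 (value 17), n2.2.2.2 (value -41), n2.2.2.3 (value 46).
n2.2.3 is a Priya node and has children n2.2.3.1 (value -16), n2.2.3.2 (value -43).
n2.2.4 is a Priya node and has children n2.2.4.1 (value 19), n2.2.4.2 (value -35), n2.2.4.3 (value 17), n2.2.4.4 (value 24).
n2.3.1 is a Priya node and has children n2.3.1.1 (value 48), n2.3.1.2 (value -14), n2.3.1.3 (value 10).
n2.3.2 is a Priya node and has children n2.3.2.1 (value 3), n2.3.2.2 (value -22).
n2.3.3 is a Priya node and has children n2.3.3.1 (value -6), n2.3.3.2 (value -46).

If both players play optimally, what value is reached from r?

-31

n1.1.1 (Priya): max(-40, -31) = -31
n1.1.2 (Priya): max(-20, 21, -8) = 21
n1.1 (Alice): min(-31, 21) = -31
n1.2.1 (Priya): max(-45, -38) = -38
n1.2.2 (Priya): max(50, 45, -39) = 50
n1.2.3 (Priya): max(-25, -16, -40) = -16
n1.2 (Alice): min(-38, 50, -16) = -38
n1 (Priya): max(-31, -38) = -31
n2.1.1 (Priya): max(18, 4) = 18
n2.1.2 (Priya): max(43, 27) = 43
n2.1.3 (Priya): max(2, 23) = 23
n2.1.4 (Priya): max(-2, 38) = 38
n2.1 (Alice): min(18, 43, 23, 38) = 18
n2.2.1 (Priya): max(-1, -47, -37) = -1
n2.2.2 (Priya): max(17, -41, 46) = 46
n2.2.3 (Priya): max(-16, -43) = -16
n2.2.4 (Priya): max(19, -35, 17, 24) = 24
n2.2 (Alice): min(-1, 46, -16, 24) = -16
n2.3.1 (Priya): max(48, -14, 10) = 48
n2.3.2 (Priya): max(3, -22) = 3
n2.3.3 (Priya): max(-6, -46) = -6
n2.3 (Alice): min(48, 3, -6) = -6
n2 (Priya): max(18, -16, -6) = 18
r (Alice): min(-31, 18) = -31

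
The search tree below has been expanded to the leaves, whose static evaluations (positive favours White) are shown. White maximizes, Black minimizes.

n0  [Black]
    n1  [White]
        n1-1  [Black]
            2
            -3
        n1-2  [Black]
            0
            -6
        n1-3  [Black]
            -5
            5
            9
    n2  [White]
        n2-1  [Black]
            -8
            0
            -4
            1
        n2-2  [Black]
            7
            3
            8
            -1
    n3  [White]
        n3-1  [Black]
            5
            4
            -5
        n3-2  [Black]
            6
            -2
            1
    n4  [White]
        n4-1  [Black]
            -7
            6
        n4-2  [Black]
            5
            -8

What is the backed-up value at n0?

n1-1 (Black): min(2, -3) = -3
n1-2 (Black): min(0, -6) = -6
n1-3 (Black): min(-5, 5, 9) = -5
n1 (White): max(-3, -6, -5) = -3
n2-1 (Black): min(-8, 0, -4, 1) = -8
n2-2 (Black): min(7, 3, 8, -1) = -1
n2 (White): max(-8, -1) = -1
n3-1 (Black): min(5, 4, -5) = -5
n3-2 (Black): min(6, -2, 1) = -2
n3 (White): max(-5, -2) = -2
n4-1 (Black): min(-7, 6) = -7
n4-2 (Black): min(5, -8) = -8
n4 (White): max(-7, -8) = -7
n0 (Black): min(-3, -1, -2, -7) = -7

-7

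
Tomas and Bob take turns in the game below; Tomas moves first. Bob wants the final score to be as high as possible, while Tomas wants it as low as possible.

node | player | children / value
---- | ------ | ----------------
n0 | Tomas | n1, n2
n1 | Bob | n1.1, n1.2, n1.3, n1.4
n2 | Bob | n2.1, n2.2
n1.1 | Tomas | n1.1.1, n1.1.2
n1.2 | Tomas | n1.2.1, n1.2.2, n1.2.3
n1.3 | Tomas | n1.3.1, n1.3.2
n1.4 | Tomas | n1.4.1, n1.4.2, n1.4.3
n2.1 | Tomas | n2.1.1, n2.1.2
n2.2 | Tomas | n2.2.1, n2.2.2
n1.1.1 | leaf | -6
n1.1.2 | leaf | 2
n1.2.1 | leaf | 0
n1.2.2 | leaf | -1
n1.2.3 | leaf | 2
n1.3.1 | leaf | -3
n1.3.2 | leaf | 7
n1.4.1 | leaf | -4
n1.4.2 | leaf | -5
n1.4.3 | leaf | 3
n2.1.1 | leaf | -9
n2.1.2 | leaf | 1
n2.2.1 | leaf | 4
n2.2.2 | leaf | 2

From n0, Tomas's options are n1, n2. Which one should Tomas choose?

n1

n1.1 (Tomas): min(-6, 2) = -6
n1.2 (Tomas): min(0, -1, 2) = -1
n1.3 (Tomas): min(-3, 7) = -3
n1.4 (Tomas): min(-4, -5, 3) = -5
n1 (Bob): max(-6, -1, -3, -5) = -1
n2.1 (Tomas): min(-9, 1) = -9
n2.2 (Tomas): min(4, 2) = 2
n2 (Bob): max(-9, 2) = 2
n0 (Tomas): min(-1, 2) = -1
Tomas at n0 wants the lowest of {n1=-1, n2=2}, so chooses n1.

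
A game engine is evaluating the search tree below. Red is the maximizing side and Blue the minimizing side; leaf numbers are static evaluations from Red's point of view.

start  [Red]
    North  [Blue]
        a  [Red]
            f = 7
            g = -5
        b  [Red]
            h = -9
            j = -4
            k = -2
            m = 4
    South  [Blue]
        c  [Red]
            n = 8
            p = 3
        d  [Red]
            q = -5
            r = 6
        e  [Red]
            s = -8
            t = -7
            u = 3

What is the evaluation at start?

4

a (Red): max(7, -5) = 7
b (Red): max(-9, -4, -2, 4) = 4
North (Blue): min(7, 4) = 4
c (Red): max(8, 3) = 8
d (Red): max(-5, 6) = 6
e (Red): max(-8, -7, 3) = 3
South (Blue): min(8, 6, 3) = 3
start (Red): max(4, 3) = 4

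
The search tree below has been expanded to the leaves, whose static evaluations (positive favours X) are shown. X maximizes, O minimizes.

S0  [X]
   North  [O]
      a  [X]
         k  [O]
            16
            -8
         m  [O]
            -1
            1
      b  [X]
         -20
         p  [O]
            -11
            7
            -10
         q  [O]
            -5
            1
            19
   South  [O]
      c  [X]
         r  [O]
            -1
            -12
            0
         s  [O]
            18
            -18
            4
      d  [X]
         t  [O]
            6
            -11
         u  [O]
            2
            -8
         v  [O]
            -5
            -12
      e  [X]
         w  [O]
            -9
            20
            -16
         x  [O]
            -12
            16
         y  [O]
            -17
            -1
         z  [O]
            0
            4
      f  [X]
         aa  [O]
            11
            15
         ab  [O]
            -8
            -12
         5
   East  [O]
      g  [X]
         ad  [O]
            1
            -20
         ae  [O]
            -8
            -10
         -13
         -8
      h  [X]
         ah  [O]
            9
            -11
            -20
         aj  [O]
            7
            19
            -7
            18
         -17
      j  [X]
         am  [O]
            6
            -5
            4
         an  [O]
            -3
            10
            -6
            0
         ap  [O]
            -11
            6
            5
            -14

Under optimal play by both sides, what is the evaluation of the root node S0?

-5

k (O): min(16, -8) = -8
m (O): min(-1, 1) = -1
a (X): max(-8, -1) = -1
p (O): min(-11, 7, -10) = -11
q (O): min(-5, 1, 19) = -5
b (X): max(-20, -11, -5) = -5
North (O): min(-1, -5) = -5
r (O): min(-1, -12, 0) = -12
s (O): min(18, -18, 4) = -18
c (X): max(-12, -18) = -12
t (O): min(6, -11) = -11
u (O): min(2, -8) = -8
v (O): min(-5, -12) = -12
d (X): max(-11, -8, -12) = -8
w (O): min(-9, 20, -16) = -16
x (O): min(-12, 16) = -12
y (O): min(-17, -1) = -17
z (O): min(0, 4) = 0
e (X): max(-16, -12, -17, 0) = 0
aa (O): min(11, 15) = 11
ab (O): min(-8, -12) = -12
f (X): max(11, -12, 5) = 11
South (O): min(-12, -8, 0, 11) = -12
ad (O): min(1, -20) = -20
ae (O): min(-8, -10) = -10
g (X): max(-20, -10, -13, -8) = -8
ah (O): min(9, -11, -20) = -20
aj (O): min(7, 19, -7, 18) = -7
h (X): max(-20, -7, -17) = -7
am (O): min(6, -5, 4) = -5
an (O): min(-3, 10, -6, 0) = -6
ap (O): min(-11, 6, 5, -14) = -14
j (X): max(-5, -6, -14) = -5
East (O): min(-8, -7, -5) = -8
S0 (X): max(-5, -12, -8) = -5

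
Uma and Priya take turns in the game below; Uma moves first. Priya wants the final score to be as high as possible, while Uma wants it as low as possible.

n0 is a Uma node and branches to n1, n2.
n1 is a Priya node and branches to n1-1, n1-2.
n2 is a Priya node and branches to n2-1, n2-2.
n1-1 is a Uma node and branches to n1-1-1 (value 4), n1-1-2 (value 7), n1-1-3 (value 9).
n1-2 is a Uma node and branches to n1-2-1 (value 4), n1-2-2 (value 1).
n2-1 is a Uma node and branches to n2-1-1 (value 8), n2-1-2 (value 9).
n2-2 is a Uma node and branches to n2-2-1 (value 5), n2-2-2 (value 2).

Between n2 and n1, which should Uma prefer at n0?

n1

n2-1 (Uma): min(8, 9) = 8
n2-2 (Uma): min(5, 2) = 2
n2 (Priya): max(8, 2) = 8
n1-1 (Uma): min(4, 7, 9) = 4
n1-2 (Uma): min(4, 1) = 1
n1 (Priya): max(4, 1) = 4
Uma prefers the lower value; n2=8, n1=4. n1 is better since 4 < 8.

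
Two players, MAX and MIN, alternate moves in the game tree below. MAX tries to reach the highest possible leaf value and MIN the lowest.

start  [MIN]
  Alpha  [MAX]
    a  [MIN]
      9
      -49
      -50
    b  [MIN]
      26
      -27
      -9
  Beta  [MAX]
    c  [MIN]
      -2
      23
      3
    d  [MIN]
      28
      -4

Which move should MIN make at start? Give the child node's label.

Alpha

a (MIN): min(9, -49, -50) = -50
b (MIN): min(26, -27, -9) = -27
Alpha (MAX): max(-50, -27) = -27
c (MIN): min(-2, 23, 3) = -2
d (MIN): min(28, -4) = -4
Beta (MAX): max(-2, -4) = -2
start (MIN): min(-27, -2) = -27
MIN at start wants the lowest of {Alpha=-27, Beta=-2}, so chooses Alpha.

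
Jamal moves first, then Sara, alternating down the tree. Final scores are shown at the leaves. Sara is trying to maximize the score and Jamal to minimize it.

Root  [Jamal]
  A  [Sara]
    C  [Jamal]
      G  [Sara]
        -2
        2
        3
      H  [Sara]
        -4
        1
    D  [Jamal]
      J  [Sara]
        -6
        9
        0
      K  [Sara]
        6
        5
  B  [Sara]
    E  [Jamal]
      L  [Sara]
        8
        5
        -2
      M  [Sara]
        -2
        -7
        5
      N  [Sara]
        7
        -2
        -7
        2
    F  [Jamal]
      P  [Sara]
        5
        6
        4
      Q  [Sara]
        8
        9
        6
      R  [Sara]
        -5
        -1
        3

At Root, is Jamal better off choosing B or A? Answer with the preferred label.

B

L (Sara): max(8, 5, -2) = 8
M (Sara): max(-2, -7, 5) = 5
N (Sara): max(7, -2, -7, 2) = 7
E (Jamal): min(8, 5, 7) = 5
P (Sara): max(5, 6, 4) = 6
Q (Sara): max(8, 9, 6) = 9
R (Sara): max(-5, -1, 3) = 3
F (Jamal): min(6, 9, 3) = 3
B (Sara): max(5, 3) = 5
G (Sara): max(-2, 2, 3) = 3
H (Sara): max(-4, 1) = 1
C (Jamal): min(3, 1) = 1
J (Sara): max(-6, 9, 0) = 9
K (Sara): max(6, 5) = 6
D (Jamal): min(9, 6) = 6
A (Sara): max(1, 6) = 6
Jamal prefers the lower value; B=5, A=6. B is better since 5 < 6.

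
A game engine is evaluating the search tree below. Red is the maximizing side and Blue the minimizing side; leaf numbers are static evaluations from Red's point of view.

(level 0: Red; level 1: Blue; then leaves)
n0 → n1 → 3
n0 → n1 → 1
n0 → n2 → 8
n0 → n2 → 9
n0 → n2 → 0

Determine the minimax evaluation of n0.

n1 (Blue): min(3, 1) = 1
n2 (Blue): min(8, 9, 0) = 0
n0 (Red): max(1, 0) = 1

1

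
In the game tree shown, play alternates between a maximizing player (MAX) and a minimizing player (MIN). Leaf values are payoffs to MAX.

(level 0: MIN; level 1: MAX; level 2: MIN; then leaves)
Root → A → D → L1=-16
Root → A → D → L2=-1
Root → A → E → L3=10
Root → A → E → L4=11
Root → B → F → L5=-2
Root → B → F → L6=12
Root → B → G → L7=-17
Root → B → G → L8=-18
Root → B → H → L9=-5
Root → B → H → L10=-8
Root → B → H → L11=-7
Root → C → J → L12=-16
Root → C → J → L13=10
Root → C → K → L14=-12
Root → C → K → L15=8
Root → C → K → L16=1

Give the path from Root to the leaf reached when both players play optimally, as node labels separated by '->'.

D (MIN): min(-16, -1) = -16
E (MIN): min(10, 11) = 10
A (MAX): max(-16, 10) = 10
F (MIN): min(-2, 12) = -2
G (MIN): min(-17, -18) = -18
H (MIN): min(-5, -8, -7) = -8
B (MAX): max(-2, -18, -8) = -2
J (MIN): min(-16, 10) = -16
K (MIN): min(-12, 8, 1) = -12
C (MAX): max(-16, -12) = -12
Root (MIN): min(10, -2, -12) = -12
At Root, MIN picks C (lowest: -12).
At C, MAX picks K (highest: -12).
At K, MIN picks L14 (lowest: -12).
Terminal value -12.

Root -> C -> K -> L14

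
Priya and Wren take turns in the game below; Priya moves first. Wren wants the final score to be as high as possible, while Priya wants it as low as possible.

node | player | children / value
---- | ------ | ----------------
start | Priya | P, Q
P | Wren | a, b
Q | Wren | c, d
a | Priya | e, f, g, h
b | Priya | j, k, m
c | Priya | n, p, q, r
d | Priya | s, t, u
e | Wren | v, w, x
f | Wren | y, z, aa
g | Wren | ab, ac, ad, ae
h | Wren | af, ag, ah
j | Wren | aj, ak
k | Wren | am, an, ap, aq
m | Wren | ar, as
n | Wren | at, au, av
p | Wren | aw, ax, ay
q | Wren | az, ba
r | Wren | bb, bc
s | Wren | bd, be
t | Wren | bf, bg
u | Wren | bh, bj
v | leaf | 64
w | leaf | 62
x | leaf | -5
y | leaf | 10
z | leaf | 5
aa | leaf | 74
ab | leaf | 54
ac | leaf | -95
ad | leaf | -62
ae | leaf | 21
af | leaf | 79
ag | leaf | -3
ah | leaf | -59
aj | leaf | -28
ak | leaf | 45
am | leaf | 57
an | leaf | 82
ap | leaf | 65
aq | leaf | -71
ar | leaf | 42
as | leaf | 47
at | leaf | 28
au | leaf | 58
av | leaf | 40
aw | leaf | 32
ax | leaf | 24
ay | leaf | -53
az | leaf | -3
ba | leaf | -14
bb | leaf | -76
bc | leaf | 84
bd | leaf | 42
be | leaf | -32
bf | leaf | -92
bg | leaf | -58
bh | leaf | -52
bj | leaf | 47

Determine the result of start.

e (Wren): max(64, 62, -5) = 64
f (Wren): max(10, 5, 74) = 74
g (Wren): max(54, -95, -62, 21) = 54
h (Wren): max(79, -3, -59) = 79
a (Priya): min(64, 74, 54, 79) = 54
j (Wren): max(-28, 45) = 45
k (Wren): max(57, 82, 65, -71) = 82
m (Wren): max(42, 47) = 47
b (Priya): min(45, 82, 47) = 45
P (Wren): max(54, 45) = 54
n (Wren): max(28, 58, 40) = 58
p (Wren): max(32, 24, -53) = 32
q (Wren): max(-3, -14) = -3
r (Wren): max(-76, 84) = 84
c (Priya): min(58, 32, -3, 84) = -3
s (Wren): max(42, -32) = 42
t (Wren): max(-92, -58) = -58
u (Wren): max(-52, 47) = 47
d (Priya): min(42, -58, 47) = -58
Q (Wren): max(-3, -58) = -3
start (Priya): min(54, -3) = -3

-3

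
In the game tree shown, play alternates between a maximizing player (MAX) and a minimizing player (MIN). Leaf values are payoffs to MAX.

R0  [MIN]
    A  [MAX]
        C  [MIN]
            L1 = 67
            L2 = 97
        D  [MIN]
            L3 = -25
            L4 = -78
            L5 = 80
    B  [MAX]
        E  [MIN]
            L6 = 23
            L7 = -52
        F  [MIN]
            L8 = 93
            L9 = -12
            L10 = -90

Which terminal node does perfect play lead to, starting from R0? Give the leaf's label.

L7

C (MIN): min(67, 97) = 67
D (MIN): min(-25, -78, 80) = -78
A (MAX): max(67, -78) = 67
E (MIN): min(23, -52) = -52
F (MIN): min(93, -12, -90) = -90
B (MAX): max(-52, -90) = -52
R0 (MIN): min(67, -52) = -52
At R0, MIN picks B (lowest: -52).
At B, MAX picks E (highest: -52).
At E, MIN picks L7 (lowest: -52).
Terminal value -52.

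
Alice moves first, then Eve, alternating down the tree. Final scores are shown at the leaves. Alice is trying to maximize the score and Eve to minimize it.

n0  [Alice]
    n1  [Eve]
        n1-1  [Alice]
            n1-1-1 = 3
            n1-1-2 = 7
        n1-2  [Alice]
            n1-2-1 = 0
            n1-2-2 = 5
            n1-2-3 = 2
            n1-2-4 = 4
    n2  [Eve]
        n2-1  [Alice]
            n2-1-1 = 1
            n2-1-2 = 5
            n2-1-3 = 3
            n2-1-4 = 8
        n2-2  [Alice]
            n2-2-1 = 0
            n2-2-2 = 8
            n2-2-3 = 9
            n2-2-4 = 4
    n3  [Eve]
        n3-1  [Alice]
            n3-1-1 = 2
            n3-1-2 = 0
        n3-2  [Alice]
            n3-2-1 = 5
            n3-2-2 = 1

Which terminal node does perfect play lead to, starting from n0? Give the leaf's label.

n2-1-4

n1-1 (Alice): max(3, 7) = 7
n1-2 (Alice): max(0, 5, 2, 4) = 5
n1 (Eve): min(7, 5) = 5
n2-1 (Alice): max(1, 5, 3, 8) = 8
n2-2 (Alice): max(0, 8, 9, 4) = 9
n2 (Eve): min(8, 9) = 8
n3-1 (Alice): max(2, 0) = 2
n3-2 (Alice): max(5, 1) = 5
n3 (Eve): min(2, 5) = 2
n0 (Alice): max(5, 8, 2) = 8
At n0, Alice picks n2 (highest: 8).
At n2, Eve picks n2-1 (lowest: 8).
At n2-1, Alice picks n2-1-4 (highest: 8).
Terminal value 8.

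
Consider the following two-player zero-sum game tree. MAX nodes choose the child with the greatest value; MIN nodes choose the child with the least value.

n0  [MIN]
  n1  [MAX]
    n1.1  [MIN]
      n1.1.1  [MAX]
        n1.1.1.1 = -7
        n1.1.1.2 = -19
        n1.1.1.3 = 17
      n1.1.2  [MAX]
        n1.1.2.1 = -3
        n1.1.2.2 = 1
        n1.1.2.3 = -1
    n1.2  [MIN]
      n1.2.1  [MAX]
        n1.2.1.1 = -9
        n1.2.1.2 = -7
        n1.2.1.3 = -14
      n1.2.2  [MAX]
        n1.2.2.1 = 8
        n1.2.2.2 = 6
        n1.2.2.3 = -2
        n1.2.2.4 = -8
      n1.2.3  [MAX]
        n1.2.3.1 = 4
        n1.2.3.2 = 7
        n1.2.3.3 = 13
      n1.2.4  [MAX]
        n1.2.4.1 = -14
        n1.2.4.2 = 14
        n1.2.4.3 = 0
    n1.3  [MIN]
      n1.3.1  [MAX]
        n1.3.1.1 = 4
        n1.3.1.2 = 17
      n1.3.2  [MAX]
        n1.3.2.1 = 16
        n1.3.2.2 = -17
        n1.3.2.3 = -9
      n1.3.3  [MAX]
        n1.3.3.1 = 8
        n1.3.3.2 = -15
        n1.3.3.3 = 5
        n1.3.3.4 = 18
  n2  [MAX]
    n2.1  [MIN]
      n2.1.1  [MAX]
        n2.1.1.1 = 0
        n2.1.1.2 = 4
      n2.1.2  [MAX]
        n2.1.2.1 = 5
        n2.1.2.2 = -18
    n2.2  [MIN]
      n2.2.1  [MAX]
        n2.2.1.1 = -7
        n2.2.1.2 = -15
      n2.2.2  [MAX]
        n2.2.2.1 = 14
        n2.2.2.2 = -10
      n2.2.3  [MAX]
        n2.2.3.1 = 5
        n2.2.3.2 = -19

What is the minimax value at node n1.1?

1

n1.1.1 (MAX): max(-7, -19, 17) = 17
n1.1.2 (MAX): max(-3, 1, -1) = 1
n1.1 (MIN): min(17, 1) = 1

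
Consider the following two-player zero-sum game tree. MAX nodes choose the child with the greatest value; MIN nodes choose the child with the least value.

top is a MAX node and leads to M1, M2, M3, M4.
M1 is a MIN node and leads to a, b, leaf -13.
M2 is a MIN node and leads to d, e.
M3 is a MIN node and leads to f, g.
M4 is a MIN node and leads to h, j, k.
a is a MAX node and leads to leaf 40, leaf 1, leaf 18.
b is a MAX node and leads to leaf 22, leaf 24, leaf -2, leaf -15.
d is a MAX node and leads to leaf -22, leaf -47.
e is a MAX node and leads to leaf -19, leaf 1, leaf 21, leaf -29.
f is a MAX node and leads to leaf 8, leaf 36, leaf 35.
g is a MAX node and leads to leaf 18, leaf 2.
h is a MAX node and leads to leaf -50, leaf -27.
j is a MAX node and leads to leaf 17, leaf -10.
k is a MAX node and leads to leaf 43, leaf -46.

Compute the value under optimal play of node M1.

a (MAX): max(40, 1, 18) = 40
b (MAX): max(22, 24, -2, -15) = 24
M1 (MIN): min(40, 24, -13) = -13

-13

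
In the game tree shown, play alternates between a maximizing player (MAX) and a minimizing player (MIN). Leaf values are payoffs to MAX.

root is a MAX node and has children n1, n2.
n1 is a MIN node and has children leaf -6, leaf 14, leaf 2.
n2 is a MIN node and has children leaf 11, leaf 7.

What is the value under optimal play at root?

7

n1 (MIN): min(-6, 14, 2) = -6
n2 (MIN): min(11, 7) = 7
root (MAX): max(-6, 7) = 7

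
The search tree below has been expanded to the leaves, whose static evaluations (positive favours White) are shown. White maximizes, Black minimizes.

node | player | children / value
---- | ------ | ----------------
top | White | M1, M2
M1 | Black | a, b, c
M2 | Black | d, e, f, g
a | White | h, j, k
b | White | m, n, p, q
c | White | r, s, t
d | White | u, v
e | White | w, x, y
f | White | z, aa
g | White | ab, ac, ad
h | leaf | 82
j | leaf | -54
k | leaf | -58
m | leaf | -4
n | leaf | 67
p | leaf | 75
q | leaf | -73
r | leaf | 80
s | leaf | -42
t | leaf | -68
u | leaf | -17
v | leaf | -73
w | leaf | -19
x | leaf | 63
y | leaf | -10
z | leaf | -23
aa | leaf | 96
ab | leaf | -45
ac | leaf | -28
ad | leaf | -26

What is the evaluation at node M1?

a (White): max(82, -54, -58) = 82
b (White): max(-4, 67, 75, -73) = 75
c (White): max(80, -42, -68) = 80
M1 (Black): min(82, 75, 80) = 75

75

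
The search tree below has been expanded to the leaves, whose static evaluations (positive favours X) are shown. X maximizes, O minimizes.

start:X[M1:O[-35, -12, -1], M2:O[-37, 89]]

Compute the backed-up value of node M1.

-35

M1 (O): min(-35, -12, -1) = -35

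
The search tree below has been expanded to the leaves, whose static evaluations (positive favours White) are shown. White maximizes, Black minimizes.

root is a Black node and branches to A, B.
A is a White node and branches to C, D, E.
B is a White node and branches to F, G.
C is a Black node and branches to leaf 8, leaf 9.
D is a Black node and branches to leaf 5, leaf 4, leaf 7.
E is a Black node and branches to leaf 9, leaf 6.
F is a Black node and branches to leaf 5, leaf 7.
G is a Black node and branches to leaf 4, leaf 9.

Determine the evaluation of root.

5

C (Black): min(8, 9) = 8
D (Black): min(5, 4, 7) = 4
E (Black): min(9, 6) = 6
A (White): max(8, 4, 6) = 8
F (Black): min(5, 7) = 5
G (Black): min(4, 9) = 4
B (White): max(5, 4) = 5
root (Black): min(8, 5) = 5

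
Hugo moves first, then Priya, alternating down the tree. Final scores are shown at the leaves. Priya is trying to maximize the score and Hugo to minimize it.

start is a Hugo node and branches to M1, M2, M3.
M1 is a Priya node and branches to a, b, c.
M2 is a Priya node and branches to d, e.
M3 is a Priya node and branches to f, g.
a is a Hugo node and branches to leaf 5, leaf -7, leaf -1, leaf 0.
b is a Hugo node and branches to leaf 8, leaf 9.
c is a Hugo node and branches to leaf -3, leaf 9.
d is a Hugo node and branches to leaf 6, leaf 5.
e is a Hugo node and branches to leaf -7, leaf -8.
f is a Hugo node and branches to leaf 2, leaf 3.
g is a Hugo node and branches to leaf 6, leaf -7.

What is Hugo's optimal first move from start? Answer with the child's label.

a (Hugo): min(5, -7, -1, 0) = -7
b (Hugo): min(8, 9) = 8
c (Hugo): min(-3, 9) = -3
M1 (Priya): max(-7, 8, -3) = 8
d (Hugo): min(6, 5) = 5
e (Hugo): min(-7, -8) = -8
M2 (Priya): max(5, -8) = 5
f (Hugo): min(2, 3) = 2
g (Hugo): min(6, -7) = -7
M3 (Priya): max(2, -7) = 2
start (Hugo): min(8, 5, 2) = 2
Hugo at start wants the lowest of {M1=8, M2=5, M3=2}, so chooses M3.

M3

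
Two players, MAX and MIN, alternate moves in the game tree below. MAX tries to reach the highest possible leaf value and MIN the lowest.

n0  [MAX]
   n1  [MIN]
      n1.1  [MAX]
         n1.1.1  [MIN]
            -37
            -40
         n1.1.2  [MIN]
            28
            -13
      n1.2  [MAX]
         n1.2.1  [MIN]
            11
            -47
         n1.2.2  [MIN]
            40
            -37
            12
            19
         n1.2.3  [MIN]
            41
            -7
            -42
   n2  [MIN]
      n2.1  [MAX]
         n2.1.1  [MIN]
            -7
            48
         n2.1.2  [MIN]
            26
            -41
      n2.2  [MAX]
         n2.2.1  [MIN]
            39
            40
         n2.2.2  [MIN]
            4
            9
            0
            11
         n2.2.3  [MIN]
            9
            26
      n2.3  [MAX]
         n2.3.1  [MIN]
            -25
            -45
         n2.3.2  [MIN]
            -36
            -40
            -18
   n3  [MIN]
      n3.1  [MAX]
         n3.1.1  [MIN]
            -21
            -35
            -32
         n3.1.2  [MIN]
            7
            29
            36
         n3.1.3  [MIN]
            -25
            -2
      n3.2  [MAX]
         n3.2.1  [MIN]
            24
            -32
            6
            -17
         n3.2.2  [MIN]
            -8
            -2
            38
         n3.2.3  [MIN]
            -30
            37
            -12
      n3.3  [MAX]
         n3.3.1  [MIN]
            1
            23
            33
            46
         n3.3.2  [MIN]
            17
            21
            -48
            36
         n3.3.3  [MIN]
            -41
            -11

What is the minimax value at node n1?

-37

n1.1.1 (MIN): min(-37, -40) = -40
n1.1.2 (MIN): min(28, -13) = -13
n1.1 (MAX): max(-40, -13) = -13
n1.2.1 (MIN): min(11, -47) = -47
n1.2.2 (MIN): min(40, -37, 12, 19) = -37
n1.2.3 (MIN): min(41, -7, -42) = -42
n1.2 (MAX): max(-47, -37, -42) = -37
n1 (MIN): min(-13, -37) = -37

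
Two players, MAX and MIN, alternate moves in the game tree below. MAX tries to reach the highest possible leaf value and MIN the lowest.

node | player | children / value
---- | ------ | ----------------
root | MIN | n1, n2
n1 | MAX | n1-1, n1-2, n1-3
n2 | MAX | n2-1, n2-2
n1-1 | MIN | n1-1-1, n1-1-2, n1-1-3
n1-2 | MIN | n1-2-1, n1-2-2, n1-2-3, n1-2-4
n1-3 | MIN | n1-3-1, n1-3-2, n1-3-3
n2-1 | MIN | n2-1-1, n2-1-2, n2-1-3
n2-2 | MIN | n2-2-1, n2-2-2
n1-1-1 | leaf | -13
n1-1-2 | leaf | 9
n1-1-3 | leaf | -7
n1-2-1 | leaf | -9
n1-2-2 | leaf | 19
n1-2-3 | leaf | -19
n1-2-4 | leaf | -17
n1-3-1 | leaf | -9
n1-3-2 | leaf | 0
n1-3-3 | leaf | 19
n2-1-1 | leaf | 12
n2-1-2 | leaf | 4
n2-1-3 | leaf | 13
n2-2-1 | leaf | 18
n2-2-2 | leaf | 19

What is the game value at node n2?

18

n2-1 (MIN): min(12, 4, 13) = 4
n2-2 (MIN): min(18, 19) = 18
n2 (MAX): max(4, 18) = 18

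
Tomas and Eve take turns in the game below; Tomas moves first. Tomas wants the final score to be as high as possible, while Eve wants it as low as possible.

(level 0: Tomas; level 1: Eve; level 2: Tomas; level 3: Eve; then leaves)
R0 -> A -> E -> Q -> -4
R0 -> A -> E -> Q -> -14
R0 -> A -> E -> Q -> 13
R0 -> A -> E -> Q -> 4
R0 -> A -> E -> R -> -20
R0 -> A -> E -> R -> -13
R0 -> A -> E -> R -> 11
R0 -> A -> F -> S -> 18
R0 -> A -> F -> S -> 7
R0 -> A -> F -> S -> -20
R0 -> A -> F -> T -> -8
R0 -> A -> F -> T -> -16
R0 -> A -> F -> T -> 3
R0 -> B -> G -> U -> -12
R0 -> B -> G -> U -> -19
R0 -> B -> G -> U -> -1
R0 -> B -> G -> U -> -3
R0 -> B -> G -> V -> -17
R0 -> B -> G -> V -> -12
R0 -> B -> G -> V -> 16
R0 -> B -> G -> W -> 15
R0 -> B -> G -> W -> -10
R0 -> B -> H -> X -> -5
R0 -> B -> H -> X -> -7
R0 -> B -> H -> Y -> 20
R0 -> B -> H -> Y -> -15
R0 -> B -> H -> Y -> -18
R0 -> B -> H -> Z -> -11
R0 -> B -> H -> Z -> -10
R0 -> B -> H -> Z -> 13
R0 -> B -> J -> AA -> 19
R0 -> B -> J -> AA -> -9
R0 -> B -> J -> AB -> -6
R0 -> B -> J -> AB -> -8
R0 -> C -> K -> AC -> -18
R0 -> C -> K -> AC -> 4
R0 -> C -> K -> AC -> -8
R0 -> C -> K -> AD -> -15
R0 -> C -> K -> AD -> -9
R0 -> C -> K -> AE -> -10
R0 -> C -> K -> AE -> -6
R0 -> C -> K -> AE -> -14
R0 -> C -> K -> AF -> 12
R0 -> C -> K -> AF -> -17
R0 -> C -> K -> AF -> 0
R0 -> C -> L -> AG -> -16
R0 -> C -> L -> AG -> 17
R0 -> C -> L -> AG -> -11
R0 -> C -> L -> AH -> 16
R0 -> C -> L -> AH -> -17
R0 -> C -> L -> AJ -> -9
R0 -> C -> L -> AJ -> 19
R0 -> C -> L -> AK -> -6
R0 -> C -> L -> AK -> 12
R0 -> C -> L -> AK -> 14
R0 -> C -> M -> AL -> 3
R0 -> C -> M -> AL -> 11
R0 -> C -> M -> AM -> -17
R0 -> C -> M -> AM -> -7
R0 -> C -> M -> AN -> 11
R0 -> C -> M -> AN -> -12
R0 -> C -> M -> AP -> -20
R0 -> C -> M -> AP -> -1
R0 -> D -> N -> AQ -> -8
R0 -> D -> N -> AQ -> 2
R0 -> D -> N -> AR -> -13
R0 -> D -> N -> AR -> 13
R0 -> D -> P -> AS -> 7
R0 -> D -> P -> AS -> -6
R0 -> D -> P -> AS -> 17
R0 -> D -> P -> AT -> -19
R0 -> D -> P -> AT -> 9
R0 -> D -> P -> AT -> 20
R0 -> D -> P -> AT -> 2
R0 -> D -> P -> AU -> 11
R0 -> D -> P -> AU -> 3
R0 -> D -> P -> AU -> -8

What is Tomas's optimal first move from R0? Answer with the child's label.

Q (Eve): min(-4, -14, 13, 4) = -14
R (Eve): min(-20, -13, 11) = -20
E (Tomas): max(-14, -20) = -14
S (Eve): min(18, 7, -20) = -20
T (Eve): min(-8, -16, 3) = -16
F (Tomas): max(-20, -16) = -16
A (Eve): min(-14, -16) = -16
U (Eve): min(-12, -19, -1, -3) = -19
V (Eve): min(-17, -12, 16) = -17
W (Eve): min(15, -10) = -10
G (Tomas): max(-19, -17, -10) = -10
X (Eve): min(-5, -7) = -7
Y (Eve): min(20, -15, -18) = -18
Z (Eve): min(-11, -10, 13) = -11
H (Tomas): max(-7, -18, -11) = -7
AA (Eve): min(19, -9) = -9
AB (Eve): min(-6, -8) = -8
J (Tomas): max(-9, -8) = -8
B (Eve): min(-10, -7, -8) = -10
AC (Eve): min(-18, 4, -8) = -18
AD (Eve): min(-15, -9) = -15
AE (Eve): min(-10, -6, -14) = -14
AF (Eve): min(12, -17, 0) = -17
K (Tomas): max(-18, -15, -14, -17) = -14
AG (Eve): min(-16, 17, -11) = -16
AH (Eve): min(16, -17) = -17
AJ (Eve): min(-9, 19) = -9
AK (Eve): min(-6, 12, 14) = -6
L (Tomas): max(-16, -17, -9, -6) = -6
AL (Eve): min(3, 11) = 3
AM (Eve): min(-17, -7) = -17
AN (Eve): min(11, -12) = -12
AP (Eve): min(-20, -1) = -20
M (Tomas): max(3, -17, -12, -20) = 3
C (Eve): min(-14, -6, 3) = -14
AQ (Eve): min(-8, 2) = -8
AR (Eve): min(-13, 13) = -13
N (Tomas): max(-8, -13) = -8
AS (Eve): min(7, -6, 17) = -6
AT (Eve): min(-19, 9, 20, 2) = -19
AU (Eve): min(11, 3, -8) = -8
P (Tomas): max(-6, -19, -8) = -6
D (Eve): min(-8, -6) = -8
R0 (Tomas): max(-16, -10, -14, -8) = -8
Tomas at R0 wants the highest of {A=-16, B=-10, C=-14, D=-8}, so chooses D.

D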